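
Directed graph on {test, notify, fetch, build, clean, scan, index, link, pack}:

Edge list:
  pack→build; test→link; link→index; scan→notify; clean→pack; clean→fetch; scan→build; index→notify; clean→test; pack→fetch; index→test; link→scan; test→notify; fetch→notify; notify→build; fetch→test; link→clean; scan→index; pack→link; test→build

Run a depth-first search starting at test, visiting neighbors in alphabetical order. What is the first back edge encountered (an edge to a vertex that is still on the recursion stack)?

fetch→test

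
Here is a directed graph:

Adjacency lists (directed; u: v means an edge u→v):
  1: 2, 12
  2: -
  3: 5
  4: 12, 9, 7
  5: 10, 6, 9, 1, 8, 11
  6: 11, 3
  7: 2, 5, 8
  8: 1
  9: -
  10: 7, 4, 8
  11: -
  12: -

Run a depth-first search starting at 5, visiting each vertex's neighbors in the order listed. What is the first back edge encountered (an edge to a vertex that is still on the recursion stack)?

7->5

DFS from 5 (visiting each vertex's neighbors in the order listed); mark gray on enter, black on exit:
5 gray
  10 gray
    7 gray
      2 gray
      2 black
      7→5: 5 is gray → back edge
First back edge: 7 → 5.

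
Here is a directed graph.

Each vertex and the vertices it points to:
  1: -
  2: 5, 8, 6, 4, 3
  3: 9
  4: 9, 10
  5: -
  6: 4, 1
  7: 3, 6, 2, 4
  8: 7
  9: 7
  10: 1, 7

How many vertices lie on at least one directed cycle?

8

A vertex is on a directed cycle iff it belongs to a strongly connected component of size ≥ 2 (or has a self-loop).
The vertices on cycles are {2, 3, 4, 6, 7, 8, 9, 10} — 8 in total.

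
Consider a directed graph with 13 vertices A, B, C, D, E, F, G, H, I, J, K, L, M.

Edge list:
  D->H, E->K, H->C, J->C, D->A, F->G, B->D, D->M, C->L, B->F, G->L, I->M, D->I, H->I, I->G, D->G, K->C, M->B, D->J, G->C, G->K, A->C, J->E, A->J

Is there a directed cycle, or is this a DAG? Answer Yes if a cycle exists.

Yes

DFS with white/gray/black marking, starting from G:
G gray
  K gray
    C gray
      L gray
      L black
    C black
  K black
  G→L: L black — skip
  G→C: C black — skip
G black
A gray
  A→C: C black — skip
  J gray
    J→C: C black — skip
    E gray
      E→K: K black — skip
    E black
  J black
A black
B gray
  D gray
    D→J: J black — skip
    I gray
      M gray
        M→B: B is gray → back edge
Back edge found, so a cycle exists: B → D → I → M → B.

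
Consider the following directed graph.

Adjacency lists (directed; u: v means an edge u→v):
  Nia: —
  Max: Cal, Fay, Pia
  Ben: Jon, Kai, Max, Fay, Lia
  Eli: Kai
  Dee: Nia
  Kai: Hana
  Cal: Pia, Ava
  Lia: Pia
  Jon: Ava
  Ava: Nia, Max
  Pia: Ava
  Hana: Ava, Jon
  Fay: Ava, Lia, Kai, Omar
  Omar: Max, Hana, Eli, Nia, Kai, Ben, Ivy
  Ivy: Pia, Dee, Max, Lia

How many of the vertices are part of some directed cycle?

13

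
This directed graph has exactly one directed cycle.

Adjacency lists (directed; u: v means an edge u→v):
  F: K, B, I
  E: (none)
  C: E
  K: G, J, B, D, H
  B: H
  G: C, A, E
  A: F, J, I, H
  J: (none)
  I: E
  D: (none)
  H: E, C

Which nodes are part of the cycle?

DFS with gray/black marking from F:
F gray
  K gray
    G gray
      C gray
        E gray
        E black
      C black
      A gray
        A→F: F is gray → back edge
Back edge closes the cycle F → K → G → A → F; its vertices are {A, F, G, K}.

A, F, G, K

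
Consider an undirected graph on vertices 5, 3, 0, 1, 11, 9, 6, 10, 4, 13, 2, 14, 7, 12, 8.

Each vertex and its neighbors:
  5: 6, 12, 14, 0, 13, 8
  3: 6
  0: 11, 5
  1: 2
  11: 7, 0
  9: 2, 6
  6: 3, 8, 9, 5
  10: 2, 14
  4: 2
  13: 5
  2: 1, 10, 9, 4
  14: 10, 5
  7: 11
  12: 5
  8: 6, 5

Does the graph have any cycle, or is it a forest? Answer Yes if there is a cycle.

Yes

DFS, tracking each vertex's parent; an edge to a visited non-parent vertex closes a cycle.
Start from 10:
visit 10 (parent –)
  visit 2 (parent 10)
    visit 1 (parent 2)
      1–2: parent, skip
    2–10: parent, skip
    visit 9 (parent 2)
      9–2: parent, skip
      visit 6 (parent 9)
        visit 3 (parent 6)
          3–6: parent, skip
        visit 8 (parent 6)
          8–6: parent, skip
          visit 5 (parent 8)
            5–6: 6 visited and ≠ parent → cycle
Cycle: 6 – 8 – 5 – 6.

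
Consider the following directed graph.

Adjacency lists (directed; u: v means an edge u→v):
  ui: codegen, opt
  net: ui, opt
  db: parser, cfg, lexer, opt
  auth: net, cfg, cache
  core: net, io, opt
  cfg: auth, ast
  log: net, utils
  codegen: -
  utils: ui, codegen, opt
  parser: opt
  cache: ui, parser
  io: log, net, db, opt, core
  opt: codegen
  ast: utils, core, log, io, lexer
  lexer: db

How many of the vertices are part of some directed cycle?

7

A vertex is on a directed cycle iff it belongs to a strongly connected component of size ≥ 2 (or has a self-loop).
The vertices on cycles are {db, io, ast, cfg, auth, core, lexer} — 7 in total.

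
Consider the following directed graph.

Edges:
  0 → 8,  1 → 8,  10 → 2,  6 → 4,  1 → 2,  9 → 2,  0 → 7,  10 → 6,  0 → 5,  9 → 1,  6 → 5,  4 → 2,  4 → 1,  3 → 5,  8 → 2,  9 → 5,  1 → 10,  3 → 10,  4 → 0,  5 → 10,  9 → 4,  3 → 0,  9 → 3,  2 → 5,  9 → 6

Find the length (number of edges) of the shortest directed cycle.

3

For each vertex v, BFS finds the shortest path from v back to v.
The shortest such closed walk is 10 → 6 → 5 → 10, length 3.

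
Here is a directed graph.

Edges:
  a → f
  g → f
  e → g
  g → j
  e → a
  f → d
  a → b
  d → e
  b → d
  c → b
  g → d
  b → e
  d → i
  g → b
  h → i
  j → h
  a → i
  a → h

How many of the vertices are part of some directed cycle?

6

A vertex is on a directed cycle iff it belongs to a strongly connected component of size ≥ 2 (or has a self-loop).
The vertices on cycles are {a, b, d, e, f, g} — 6 in total.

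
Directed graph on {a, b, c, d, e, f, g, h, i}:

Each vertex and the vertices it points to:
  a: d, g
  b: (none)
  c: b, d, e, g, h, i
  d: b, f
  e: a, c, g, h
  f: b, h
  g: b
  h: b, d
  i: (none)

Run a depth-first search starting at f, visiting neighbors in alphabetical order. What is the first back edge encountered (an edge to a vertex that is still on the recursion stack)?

DFS from f (visiting neighbors in alphabetical order); mark gray on enter, black on exit:
f gray
  b gray
  b black
  h gray
    h→b: b black — skip
    d gray
      d→b: b black — skip
      d→f: f is gray → back edge
First back edge: d → f.

d→f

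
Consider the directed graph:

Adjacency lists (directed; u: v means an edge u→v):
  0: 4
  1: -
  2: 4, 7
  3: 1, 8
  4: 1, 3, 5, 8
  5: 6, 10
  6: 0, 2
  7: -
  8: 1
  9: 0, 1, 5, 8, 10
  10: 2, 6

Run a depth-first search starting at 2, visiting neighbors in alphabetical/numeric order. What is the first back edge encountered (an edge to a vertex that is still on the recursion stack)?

DFS from 2 (visiting neighbors in alphabetical/numeric order); mark gray on enter, black on exit:
2 gray
  4 gray
    1 gray
    1 black
    3 gray
      3→1: 1 black — skip
      8 gray
        8→1: 1 black — skip
      8 black
    3 black
    5 gray
      6 gray
        0 gray
          0→4: 4 is gray → back edge
First back edge: 0 → 4.

0→4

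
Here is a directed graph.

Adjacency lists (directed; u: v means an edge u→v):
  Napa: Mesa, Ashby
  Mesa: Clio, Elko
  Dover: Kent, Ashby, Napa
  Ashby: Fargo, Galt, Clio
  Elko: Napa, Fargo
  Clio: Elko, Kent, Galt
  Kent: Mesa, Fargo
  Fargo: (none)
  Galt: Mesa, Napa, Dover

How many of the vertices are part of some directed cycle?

8

A vertex is on a directed cycle iff it belongs to a strongly connected component of size ≥ 2 (or has a self-loop).
The vertices on cycles are {Clio, Elko, Galt, Kent, Mesa, Napa, Ashby, Dover} — 8 in total.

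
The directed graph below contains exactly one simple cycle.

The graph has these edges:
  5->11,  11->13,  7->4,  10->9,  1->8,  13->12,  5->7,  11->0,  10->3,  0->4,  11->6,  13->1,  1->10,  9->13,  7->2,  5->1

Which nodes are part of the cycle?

1, 9, 10, 13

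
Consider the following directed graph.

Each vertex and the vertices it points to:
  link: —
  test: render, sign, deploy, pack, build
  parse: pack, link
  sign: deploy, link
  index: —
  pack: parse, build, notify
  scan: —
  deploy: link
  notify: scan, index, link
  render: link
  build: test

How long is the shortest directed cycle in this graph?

For each vertex v, BFS finds the shortest path from v back to v.
The shortest such closed walk is test → build → test, length 2.

2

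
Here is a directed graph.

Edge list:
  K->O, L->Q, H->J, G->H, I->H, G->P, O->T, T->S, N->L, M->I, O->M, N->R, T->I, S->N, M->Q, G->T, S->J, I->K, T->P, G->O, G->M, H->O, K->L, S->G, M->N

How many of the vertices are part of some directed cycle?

8

A vertex is on a directed cycle iff it belongs to a strongly connected component of size ≥ 2 (or has a self-loop).
The vertices on cycles are {G, H, I, K, M, O, S, T} — 8 in total.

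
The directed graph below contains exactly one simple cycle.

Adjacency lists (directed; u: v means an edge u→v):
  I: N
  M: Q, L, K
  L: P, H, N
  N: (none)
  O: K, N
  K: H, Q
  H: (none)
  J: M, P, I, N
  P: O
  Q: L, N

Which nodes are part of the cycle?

K, L, O, P, Q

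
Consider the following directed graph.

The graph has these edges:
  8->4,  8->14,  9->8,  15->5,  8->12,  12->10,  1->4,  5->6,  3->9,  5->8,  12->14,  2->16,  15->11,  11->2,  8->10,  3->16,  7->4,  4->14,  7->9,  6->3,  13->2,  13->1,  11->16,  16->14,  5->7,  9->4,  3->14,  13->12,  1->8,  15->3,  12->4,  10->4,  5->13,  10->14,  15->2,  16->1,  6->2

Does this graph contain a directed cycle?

DFS with white/gray/black marking, starting from 16:
16 gray
  14 gray
  14 black
  1 gray
    8 gray
      12 gray
        12→14: 14 black — skip
        4 gray
          4→14: 14 black — skip
        4 black
        10 gray
          10→4: 4 black — skip
          10→14: 14 black — skip
        10 black
      12 black
      8→10: 10 black — skip
      8→14: 14 black — skip
      8→4: 4 black — skip
    8 black
    1→4: 4 black — skip
  1 black
16 black
3 gray
  9 gray
    9→4: 4 black — skip
    9→8: 8 black — skip
  9 black
  3→14: 14 black — skip
  3→16: 16 black — skip
3 black
2 gray
  2→16: 16 black — skip
2 black
5 gray
  6 gray
    6→2: 2 black — skip
    6→3: 3 black — skip
  6 black
  5→8: 8 black — skip
  13 gray
    13→12: 12 black — skip
    13→1: 1 black — skip
    13→2: 2 black — skip
  13 black
  7 gray
    7→9: 9 black — skip
    7→4: 4 black — skip
  7 black
5 black
11 gray
  11→2: 2 black — skip
  11→16: 16 black — skip
11 black
15 gray
  15→5: 5 black — skip
  15→2: 2 black — skip
  15→3: 3 black — skip
  15→11: 11 black — skip
15 black
Every edge goes to a white or black vertex — no back edge, so the graph is acyclic.

No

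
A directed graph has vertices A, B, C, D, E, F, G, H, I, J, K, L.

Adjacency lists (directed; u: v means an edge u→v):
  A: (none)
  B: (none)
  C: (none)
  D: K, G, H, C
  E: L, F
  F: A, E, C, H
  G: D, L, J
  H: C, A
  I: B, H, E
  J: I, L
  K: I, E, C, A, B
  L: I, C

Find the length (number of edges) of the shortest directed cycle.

2

For each vertex v, BFS finds the shortest path from v back to v.
The shortest such closed walk is D → G → D, length 2.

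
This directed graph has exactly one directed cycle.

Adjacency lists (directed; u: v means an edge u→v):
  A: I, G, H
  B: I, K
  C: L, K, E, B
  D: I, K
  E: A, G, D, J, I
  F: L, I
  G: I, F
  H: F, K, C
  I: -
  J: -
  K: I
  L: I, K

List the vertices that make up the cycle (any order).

DFS with gray/black marking from E:
E gray
  A gray
    I gray
    I black
    G gray
      G→I: I black — skip
      F gray
        L gray
          L→I: I black — skip
          K gray
            K→I: I black — skip
          K black
        L black
        F→I: I black — skip
      F black
    G black
    H gray
      H→F: F black — skip
      H→K: K black — skip
      C gray
        C→L: L black — skip
        C→K: K black — skip
        C→E: E is gray → back edge
Back edge closes the cycle E → A → H → C → E; its vertices are {A, C, E, H}.

A, C, E, H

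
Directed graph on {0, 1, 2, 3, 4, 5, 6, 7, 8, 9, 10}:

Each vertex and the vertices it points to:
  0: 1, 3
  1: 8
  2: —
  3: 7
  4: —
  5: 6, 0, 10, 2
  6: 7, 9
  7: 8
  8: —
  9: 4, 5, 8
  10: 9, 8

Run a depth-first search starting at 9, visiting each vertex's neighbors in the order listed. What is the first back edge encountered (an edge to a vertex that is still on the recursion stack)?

DFS from 9 (visiting each vertex's neighbors in the order listed); mark gray on enter, black on exit:
9 gray
  4 gray
  4 black
  5 gray
    6 gray
      7 gray
        8 gray
        8 black
      7 black
      6→9: 9 is gray → back edge
First back edge: 6 → 9.

6->9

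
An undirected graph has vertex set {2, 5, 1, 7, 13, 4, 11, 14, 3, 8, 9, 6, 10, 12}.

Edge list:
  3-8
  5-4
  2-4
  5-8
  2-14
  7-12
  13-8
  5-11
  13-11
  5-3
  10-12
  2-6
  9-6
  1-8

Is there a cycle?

Yes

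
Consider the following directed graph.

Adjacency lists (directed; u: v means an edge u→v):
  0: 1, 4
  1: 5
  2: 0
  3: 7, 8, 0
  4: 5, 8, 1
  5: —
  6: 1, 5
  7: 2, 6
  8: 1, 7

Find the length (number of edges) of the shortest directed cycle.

5

For each vertex v, BFS finds the shortest path from v back to v.
The shortest such closed walk is 7 → 2 → 0 → 4 → 8 → 7, length 5.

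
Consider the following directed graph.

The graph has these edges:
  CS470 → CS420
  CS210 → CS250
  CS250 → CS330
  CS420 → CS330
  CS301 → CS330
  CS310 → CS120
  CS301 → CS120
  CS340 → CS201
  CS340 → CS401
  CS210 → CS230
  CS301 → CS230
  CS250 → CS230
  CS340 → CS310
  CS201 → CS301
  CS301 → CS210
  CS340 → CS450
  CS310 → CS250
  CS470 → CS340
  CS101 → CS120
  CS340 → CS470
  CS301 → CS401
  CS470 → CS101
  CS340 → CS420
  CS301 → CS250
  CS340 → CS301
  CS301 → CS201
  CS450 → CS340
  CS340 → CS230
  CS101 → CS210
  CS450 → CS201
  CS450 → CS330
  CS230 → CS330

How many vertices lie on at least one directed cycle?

A vertex is on a directed cycle iff it belongs to a strongly connected component of size ≥ 2 (or has a self-loop).
The vertices on cycles are {CS201, CS301, CS340, CS450, CS470} — 5 in total.

5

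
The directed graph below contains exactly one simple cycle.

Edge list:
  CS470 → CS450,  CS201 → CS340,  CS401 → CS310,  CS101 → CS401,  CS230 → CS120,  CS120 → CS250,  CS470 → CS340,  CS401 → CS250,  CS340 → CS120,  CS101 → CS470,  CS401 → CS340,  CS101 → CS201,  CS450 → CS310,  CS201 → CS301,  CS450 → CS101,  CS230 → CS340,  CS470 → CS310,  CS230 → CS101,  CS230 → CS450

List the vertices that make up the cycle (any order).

DFS with gray/black marking from CS450:
CS450 gray
  CS101 gray
    CS470 gray
      CS340 gray
        CS120 gray
          CS250 gray
          CS250 black
        CS120 black
      CS340 black
      CS310 gray
      CS310 black
      CS470→CS450: CS450 is gray → back edge
Back edge closes the cycle CS450 → CS101 → CS470 → CS450; its vertices are {CS101, CS450, CS470}.

CS101, CS450, CS470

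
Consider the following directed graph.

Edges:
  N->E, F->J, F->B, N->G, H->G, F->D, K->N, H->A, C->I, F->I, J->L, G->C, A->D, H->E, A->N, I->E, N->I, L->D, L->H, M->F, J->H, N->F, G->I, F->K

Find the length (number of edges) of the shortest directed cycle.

3

For each vertex v, BFS finds the shortest path from v back to v.
The shortest such closed walk is F → K → N → F, length 3.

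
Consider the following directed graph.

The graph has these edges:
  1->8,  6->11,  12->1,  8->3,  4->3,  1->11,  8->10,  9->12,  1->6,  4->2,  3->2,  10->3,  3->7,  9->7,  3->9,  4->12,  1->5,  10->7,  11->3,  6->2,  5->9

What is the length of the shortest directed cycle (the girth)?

For each vertex v, BFS finds the shortest path from v back to v.
The shortest such closed walk is 12 → 1 → 5 → 9 → 12, length 4.

4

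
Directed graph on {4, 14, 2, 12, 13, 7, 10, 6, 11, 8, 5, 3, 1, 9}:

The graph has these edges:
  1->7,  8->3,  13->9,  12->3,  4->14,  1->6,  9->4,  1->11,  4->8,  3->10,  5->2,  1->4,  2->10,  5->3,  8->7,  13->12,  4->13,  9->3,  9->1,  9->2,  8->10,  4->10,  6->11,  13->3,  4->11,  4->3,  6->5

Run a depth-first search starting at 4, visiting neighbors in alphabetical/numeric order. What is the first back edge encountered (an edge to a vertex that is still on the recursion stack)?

DFS from 4 (visiting neighbors in alphabetical/numeric order); mark gray on enter, black on exit:
4 gray
  3 gray
    10 gray
    10 black
  3 black
  8 gray
    8→3: 3 black — skip
    7 gray
    7 black
    8→10: 10 black — skip
  8 black
  4→10: 10 black — skip
  11 gray
  11 black
  13 gray
    13→3: 3 black — skip
    9 gray
      1 gray
        1→4: 4 is gray → back edge
First back edge: 1 → 4.

1->4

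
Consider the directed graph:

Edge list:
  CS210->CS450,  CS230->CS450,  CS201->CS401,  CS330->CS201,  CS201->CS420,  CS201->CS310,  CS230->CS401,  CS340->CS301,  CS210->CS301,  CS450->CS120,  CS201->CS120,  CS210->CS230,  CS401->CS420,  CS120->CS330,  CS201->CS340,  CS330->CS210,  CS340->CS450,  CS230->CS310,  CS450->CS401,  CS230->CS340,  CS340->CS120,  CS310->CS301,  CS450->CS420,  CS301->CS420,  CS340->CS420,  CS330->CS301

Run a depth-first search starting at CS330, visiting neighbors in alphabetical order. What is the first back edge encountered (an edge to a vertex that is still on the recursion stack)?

DFS from CS330 (visiting neighbors in alphabetical order); mark gray on enter, black on exit:
CS330 gray
  CS201 gray
    CS120 gray
      CS120→CS330: CS330 is gray → back edge
First back edge: CS120 → CS330.

CS120->CS330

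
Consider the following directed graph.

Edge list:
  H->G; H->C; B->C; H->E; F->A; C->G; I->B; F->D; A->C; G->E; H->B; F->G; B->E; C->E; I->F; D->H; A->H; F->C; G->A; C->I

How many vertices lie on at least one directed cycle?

A vertex is on a directed cycle iff it belongs to a strongly connected component of size ≥ 2 (or has a self-loop).
The vertices on cycles are {A, B, C, D, F, G, H, I} — 8 in total.

8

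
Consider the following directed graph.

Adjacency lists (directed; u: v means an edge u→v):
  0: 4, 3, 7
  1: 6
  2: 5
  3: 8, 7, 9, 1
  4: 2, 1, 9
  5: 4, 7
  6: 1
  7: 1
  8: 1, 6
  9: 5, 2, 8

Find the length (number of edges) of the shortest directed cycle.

2

For each vertex v, BFS finds the shortest path from v back to v.
The shortest such closed walk is 1 → 6 → 1, length 2.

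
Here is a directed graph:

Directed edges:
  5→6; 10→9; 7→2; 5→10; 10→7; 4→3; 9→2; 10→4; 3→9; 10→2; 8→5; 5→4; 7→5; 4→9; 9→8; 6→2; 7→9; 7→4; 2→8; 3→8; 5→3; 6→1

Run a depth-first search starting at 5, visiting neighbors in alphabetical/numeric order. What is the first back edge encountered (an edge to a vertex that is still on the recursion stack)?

8→5

DFS from 5 (visiting neighbors in alphabetical/numeric order); mark gray on enter, black on exit:
5 gray
  3 gray
    8 gray
      8→5: 5 is gray → back edge
First back edge: 8 → 5.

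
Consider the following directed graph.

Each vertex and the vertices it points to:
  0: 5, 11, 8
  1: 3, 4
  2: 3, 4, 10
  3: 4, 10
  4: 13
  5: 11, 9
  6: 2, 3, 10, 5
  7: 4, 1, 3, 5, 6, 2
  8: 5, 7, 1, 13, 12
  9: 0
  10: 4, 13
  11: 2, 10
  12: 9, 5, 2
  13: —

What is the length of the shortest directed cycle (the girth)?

For each vertex v, BFS finds the shortest path from v back to v.
The shortest such closed walk is 0 → 5 → 9 → 0, length 3.

3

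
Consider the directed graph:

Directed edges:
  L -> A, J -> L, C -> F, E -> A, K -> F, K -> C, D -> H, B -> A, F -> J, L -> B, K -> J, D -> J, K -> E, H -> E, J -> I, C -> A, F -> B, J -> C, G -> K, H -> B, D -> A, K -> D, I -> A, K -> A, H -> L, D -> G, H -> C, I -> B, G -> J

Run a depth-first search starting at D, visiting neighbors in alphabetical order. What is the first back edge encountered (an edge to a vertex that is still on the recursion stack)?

DFS from D (visiting neighbors in alphabetical order); mark gray on enter, black on exit:
D gray
  A gray
  A black
  G gray
    J gray
      C gray
        C→A: A black — skip
        F gray
          B gray
            B→A: A black — skip
          B black
          F→J: J is gray → back edge
First back edge: F → J.

F→J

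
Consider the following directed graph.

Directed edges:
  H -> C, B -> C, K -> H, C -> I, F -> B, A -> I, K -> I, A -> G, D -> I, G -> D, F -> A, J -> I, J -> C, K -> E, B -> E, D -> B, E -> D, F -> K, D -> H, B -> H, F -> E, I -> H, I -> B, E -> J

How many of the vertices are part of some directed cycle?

A vertex is on a directed cycle iff it belongs to a strongly connected component of size ≥ 2 (or has a self-loop).
The vertices on cycles are {B, C, D, E, H, I, J} — 7 in total.

7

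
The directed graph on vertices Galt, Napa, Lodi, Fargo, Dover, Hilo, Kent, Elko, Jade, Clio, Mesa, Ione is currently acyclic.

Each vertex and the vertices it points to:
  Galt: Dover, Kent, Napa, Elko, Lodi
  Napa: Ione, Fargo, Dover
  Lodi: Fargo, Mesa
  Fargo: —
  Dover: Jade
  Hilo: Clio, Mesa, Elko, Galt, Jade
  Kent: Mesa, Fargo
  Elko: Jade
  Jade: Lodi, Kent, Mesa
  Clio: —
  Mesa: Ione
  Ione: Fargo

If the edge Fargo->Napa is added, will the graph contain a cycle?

Yes

Adding Fargo→Napa creates a cycle iff Napa can already reach Fargo.
Path from Napa: Napa → Fargo.
So Napa → … → Fargo → Napa is a cycle.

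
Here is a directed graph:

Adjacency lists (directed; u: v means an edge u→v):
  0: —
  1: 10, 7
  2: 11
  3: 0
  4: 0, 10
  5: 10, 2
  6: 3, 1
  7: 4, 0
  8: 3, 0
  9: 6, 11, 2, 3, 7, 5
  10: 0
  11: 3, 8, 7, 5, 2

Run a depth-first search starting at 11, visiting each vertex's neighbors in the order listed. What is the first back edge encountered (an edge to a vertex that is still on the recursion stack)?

DFS from 11 (visiting each vertex's neighbors in the order listed); mark gray on enter, black on exit:
11 gray
  3 gray
    0 gray
    0 black
  3 black
  8 gray
    8→3: 3 black — skip
    8→0: 0 black — skip
  8 black
  7 gray
    4 gray
      4→0: 0 black — skip
      10 gray
        10→0: 0 black — skip
      10 black
    4 black
    7→0: 0 black — skip
  7 black
  5 gray
    5→10: 10 black — skip
    2 gray
      2→11: 11 is gray → back edge
First back edge: 2 → 11.

2->11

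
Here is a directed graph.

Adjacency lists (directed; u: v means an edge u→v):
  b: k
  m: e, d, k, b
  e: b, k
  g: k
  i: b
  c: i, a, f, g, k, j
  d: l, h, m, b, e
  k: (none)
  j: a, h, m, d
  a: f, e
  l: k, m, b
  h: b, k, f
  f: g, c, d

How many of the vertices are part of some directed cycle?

A vertex is on a directed cycle iff it belongs to a strongly connected component of size ≥ 2 (or has a self-loop).
The vertices on cycles are {a, c, d, f, h, j, l, m} — 8 in total.

8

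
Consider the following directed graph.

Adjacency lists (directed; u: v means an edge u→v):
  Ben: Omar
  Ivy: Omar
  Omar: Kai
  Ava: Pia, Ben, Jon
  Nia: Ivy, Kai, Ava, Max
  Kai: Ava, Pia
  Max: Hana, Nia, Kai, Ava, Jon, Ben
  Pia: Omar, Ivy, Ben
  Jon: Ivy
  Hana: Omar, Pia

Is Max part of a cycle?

Yes

Max is on a cycle iff Max can reach itself via ≥1 edge.
Max → Nia → Max — yes.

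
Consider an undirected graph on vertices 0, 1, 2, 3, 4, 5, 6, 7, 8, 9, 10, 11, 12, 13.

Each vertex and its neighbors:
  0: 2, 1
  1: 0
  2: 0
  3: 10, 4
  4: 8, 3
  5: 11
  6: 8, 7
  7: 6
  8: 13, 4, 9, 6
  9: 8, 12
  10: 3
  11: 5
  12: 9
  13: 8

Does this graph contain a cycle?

No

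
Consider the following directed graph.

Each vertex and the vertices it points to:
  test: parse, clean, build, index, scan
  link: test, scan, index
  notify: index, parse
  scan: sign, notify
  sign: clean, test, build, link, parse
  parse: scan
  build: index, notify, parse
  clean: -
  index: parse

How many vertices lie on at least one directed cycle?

A vertex is on a directed cycle iff it belongs to a strongly connected component of size ≥ 2 (or has a self-loop).
The vertices on cycles are {link, scan, sign, test, build, index, parse, notify} — 8 in total.

8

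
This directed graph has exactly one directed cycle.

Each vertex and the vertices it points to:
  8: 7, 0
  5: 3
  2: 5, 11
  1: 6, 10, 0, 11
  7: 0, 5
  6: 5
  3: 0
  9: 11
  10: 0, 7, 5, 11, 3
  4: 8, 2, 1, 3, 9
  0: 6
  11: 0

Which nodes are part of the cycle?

0, 3, 5, 6

DFS with gray/black marking from 6:
6 gray
  5 gray
    3 gray
      0 gray
        0→6: 6 is gray → back edge
Back edge closes the cycle 6 → 5 → 3 → 0 → 6; its vertices are {0, 3, 5, 6}.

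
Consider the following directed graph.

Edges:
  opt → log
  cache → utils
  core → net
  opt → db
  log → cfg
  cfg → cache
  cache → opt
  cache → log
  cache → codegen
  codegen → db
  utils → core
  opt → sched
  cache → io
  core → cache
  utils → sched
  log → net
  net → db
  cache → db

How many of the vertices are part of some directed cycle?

A vertex is on a directed cycle iff it belongs to a strongly connected component of size ≥ 2 (or has a self-loop).
The vertices on cycles are {cfg, log, opt, core, cache, utils} — 6 in total.

6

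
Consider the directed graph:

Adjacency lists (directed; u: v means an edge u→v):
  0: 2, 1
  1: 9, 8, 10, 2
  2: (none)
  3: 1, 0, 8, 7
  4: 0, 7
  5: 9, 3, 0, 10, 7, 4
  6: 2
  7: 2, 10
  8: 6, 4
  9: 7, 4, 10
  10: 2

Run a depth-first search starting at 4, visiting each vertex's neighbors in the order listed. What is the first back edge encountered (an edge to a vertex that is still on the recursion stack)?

9->4

DFS from 4 (visiting each vertex's neighbors in the order listed); mark gray on enter, black on exit:
4 gray
  0 gray
    2 gray
    2 black
    1 gray
      9 gray
        7 gray
          7→2: 2 black — skip
          10 gray
            10→2: 2 black — skip
          10 black
        7 black
        9→4: 4 is gray → back edge
First back edge: 9 → 4.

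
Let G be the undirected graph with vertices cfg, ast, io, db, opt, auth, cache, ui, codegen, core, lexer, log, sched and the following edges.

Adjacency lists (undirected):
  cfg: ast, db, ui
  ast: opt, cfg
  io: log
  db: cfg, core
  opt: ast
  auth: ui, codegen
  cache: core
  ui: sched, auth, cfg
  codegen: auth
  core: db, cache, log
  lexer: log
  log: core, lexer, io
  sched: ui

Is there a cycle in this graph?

No

DFS, tracking each vertex's parent; an edge to a visited non-parent vertex closes a cycle.
Start from ui:
visit ui (parent –)
  visit sched (parent ui)
    sched–ui: parent, skip
  visit auth (parent ui)
    auth–ui: parent, skip
    visit codegen (parent auth)
      codegen–auth: parent, skip
  visit cfg (parent ui)
    visit ast (parent cfg)
      visit opt (parent ast)
        opt–ast: parent, skip
      ast–cfg: parent, skip
    visit db (parent cfg)
      db–cfg: parent, skip
      visit core (parent db)
        core–db: parent, skip
        visit cache (parent core)
          cache–core: parent, skip
        visit log (parent core)
          log–core: parent, skip
          visit lexer (parent log)
            lexer–log: parent, skip
          visit io (parent log)
            io–log: parent, skip
    cfg–ui: parent, skip
No non-parent visited neighbor found — the graph is a forest.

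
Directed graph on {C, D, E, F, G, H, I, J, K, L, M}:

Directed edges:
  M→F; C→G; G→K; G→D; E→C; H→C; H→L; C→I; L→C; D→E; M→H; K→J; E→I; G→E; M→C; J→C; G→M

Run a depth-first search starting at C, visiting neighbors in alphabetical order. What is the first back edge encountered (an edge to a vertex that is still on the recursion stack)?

DFS from C (visiting neighbors in alphabetical order); mark gray on enter, black on exit:
C gray
  G gray
    D gray
      E gray
        E→C: C is gray → back edge
First back edge: E → C.

E→C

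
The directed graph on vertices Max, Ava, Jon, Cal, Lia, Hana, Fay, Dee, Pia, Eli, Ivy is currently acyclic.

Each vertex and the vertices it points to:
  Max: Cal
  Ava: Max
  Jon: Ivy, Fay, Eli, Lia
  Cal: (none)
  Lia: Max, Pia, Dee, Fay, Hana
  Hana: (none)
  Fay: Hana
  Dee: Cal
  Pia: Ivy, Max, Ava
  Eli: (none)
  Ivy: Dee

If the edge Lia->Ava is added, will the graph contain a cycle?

No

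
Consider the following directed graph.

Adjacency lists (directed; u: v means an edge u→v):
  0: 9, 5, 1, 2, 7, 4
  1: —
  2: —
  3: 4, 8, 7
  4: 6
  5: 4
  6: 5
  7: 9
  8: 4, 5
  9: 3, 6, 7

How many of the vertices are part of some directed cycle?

6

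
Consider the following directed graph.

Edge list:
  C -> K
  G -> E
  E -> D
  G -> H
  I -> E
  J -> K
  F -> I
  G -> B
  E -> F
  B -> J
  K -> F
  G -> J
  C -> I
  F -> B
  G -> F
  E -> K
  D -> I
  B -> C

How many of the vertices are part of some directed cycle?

8

A vertex is on a directed cycle iff it belongs to a strongly connected component of size ≥ 2 (or has a self-loop).
The vertices on cycles are {B, C, D, E, F, I, J, K} — 8 in total.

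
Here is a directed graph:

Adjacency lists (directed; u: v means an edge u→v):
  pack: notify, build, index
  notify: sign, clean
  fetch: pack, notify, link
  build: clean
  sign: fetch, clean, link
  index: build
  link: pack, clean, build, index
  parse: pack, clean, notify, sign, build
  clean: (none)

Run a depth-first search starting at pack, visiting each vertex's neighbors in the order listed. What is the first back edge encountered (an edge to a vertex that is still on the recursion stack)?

fetch→pack

DFS from pack (visiting each vertex's neighbors in the order listed); mark gray on enter, black on exit:
pack gray
  notify gray
    sign gray
      fetch gray
        fetch→pack: pack is gray → back edge
First back edge: fetch → pack.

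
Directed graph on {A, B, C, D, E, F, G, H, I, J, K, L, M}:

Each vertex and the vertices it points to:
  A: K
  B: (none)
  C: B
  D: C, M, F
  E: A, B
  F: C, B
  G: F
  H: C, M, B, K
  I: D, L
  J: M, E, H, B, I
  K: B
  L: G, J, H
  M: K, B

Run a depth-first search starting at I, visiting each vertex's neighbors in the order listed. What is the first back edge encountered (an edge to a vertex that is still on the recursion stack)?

DFS from I (visiting each vertex's neighbors in the order listed); mark gray on enter, black on exit:
I gray
  D gray
    C gray
      B gray
      B black
    C black
    M gray
      K gray
        K→B: B black — skip
      K black
      M→B: B black — skip
    M black
    F gray
      F→C: C black — skip
      F→B: B black — skip
    F black
  D black
  L gray
    G gray
      G→F: F black — skip
    G black
    J gray
      J→M: M black — skip
      E gray
        A gray
          A→K: K black — skip
        A black
        E→B: B black — skip
      E black
      H gray
        H→C: C black — skip
        H→M: M black — skip
        H→B: B black — skip
        H→K: K black — skip
      H black
      J→B: B black — skip
      J→I: I is gray → back edge
First back edge: J → I.

J->I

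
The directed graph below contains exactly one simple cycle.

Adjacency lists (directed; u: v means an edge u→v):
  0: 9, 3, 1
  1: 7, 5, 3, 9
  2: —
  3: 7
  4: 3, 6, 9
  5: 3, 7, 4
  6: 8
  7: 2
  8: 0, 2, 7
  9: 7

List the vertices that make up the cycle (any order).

0, 1, 4, 5, 6, 8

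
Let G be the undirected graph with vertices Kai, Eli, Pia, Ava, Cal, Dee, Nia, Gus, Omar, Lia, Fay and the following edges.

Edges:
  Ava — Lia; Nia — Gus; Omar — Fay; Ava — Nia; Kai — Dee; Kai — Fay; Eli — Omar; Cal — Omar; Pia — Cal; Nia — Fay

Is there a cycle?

DFS, tracking each vertex's parent; an edge to a visited non-parent vertex closes a cycle.
Start from Ava:
visit Ava (parent –)
  visit Nia (parent Ava)
    visit Gus (parent Nia)
      Gus–Nia: parent, skip
    Nia–Ava: parent, skip
    visit Fay (parent Nia)
      visit Omar (parent Fay)
        visit Eli (parent Omar)
          Eli–Omar: parent, skip
        Omar–Fay: parent, skip
        visit Cal (parent Omar)
          visit Pia (parent Cal)
            Pia–Cal: parent, skip
          Cal–Omar: parent, skip
      Fay–Nia: parent, skip
      visit Kai (parent Fay)
        Kai–Fay: parent, skip
        visit Dee (parent Kai)
          Dee–Kai: parent, skip
  visit Lia (parent Ava)
    Lia–Ava: parent, skip
No non-parent visited neighbor found — the graph is a forest.

No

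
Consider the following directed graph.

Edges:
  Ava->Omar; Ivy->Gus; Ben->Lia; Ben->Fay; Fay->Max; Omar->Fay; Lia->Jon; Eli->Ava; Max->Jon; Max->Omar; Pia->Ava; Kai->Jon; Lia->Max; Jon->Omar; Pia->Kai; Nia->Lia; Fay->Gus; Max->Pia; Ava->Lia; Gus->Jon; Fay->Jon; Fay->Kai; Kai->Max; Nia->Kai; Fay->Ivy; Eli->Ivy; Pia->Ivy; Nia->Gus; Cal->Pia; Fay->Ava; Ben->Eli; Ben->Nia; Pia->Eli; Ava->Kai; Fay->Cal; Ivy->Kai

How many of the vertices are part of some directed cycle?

A vertex is on a directed cycle iff it belongs to a strongly connected component of size ≥ 2 (or has a self-loop).
The vertices on cycles are {Ava, Cal, Eli, Fay, Gus, Ivy, Jon, Kai, Lia, Max, Pia, Omar} — 12 in total.

12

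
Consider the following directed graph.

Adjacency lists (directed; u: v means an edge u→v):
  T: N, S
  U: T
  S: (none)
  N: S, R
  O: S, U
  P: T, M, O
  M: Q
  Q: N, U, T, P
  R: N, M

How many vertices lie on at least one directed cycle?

A vertex is on a directed cycle iff it belongs to a strongly connected component of size ≥ 2 (or has a self-loop).
The vertices on cycles are {M, N, O, P, Q, R, T, U} — 8 in total.

8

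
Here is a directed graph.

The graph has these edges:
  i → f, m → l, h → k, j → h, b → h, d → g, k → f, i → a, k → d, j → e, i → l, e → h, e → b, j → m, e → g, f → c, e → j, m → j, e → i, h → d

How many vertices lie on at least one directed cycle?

3

A vertex is on a directed cycle iff it belongs to a strongly connected component of size ≥ 2 (or has a self-loop).
The vertices on cycles are {e, j, m} — 3 in total.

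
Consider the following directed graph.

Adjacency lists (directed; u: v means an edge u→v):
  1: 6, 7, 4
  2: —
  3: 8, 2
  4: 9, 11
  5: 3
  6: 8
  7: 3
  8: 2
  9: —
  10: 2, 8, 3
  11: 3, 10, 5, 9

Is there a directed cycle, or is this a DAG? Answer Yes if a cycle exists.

DFS with white/gray/black marking, starting from 1:
1 gray
  6 gray
    8 gray
      2 gray
      2 black
    8 black
  6 black
  7 gray
    3 gray
      3→8: 8 black — skip
      3→2: 2 black — skip
    3 black
  7 black
  4 gray
    9 gray
    9 black
    11 gray
      11→3: 3 black — skip
      10 gray
        10→2: 2 black — skip
        10→8: 8 black — skip
        10→3: 3 black — skip
      10 black
      5 gray
        5→3: 3 black — skip
      5 black
      11→9: 9 black — skip
    11 black
  4 black
1 black
Every edge goes to a white or black vertex — no back edge, so the graph is acyclic.

No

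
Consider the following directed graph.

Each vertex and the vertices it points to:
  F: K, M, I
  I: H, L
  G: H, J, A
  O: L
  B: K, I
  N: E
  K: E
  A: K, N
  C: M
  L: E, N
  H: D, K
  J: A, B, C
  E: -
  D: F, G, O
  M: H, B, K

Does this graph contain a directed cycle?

DFS with white/gray/black marking, starting from F:
F gray
  K gray
    E gray
    E black
  K black
  M gray
    H gray
      D gray
        D→F: F is gray → back edge
Back edge found, so a cycle exists: F → M → H → D → F.

Yes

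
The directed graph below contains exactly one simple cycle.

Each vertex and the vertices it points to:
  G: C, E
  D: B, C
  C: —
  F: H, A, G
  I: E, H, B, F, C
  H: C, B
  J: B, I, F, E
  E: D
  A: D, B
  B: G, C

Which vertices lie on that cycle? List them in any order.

B, D, E, G

DFS with gray/black marking from E:
E gray
  D gray
    B gray
      G gray
        C gray
        C black
        G→E: E is gray → back edge
Back edge closes the cycle E → D → B → G → E; its vertices are {B, D, E, G}.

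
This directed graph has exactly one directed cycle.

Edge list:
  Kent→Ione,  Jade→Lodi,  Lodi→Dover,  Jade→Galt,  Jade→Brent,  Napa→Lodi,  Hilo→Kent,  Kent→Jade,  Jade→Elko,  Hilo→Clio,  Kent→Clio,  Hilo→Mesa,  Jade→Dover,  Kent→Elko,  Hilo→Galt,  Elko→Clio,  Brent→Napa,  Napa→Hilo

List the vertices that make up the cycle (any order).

DFS with gray/black marking from Napa:
Napa gray
  Lodi gray
    Dover gray
    Dover black
  Lodi black
  Hilo gray
    Mesa gray
    Mesa black
    Clio gray
    Clio black
    Kent gray
      Kent→Clio: Clio black — skip
      Ione gray
      Ione black
      Jade gray
        Brent gray
          Brent→Napa: Napa is gray → back edge
Back edge closes the cycle Napa → Hilo → Kent → Jade → Brent → Napa; its vertices are {Hilo, Jade, Kent, Napa, Brent}.

Hilo, Jade, Kent, Napa, Brent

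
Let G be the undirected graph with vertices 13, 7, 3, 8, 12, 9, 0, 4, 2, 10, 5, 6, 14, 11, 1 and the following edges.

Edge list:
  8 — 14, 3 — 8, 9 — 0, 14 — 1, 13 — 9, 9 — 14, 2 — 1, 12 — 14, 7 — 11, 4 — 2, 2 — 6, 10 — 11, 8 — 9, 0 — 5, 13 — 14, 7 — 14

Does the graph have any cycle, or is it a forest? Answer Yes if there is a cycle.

DFS, tracking each vertex's parent; an edge to a visited non-parent vertex closes a cycle.
Start from 9:
visit 9 (parent –)
  visit 8 (parent 9)
    visit 14 (parent 8)
      visit 13 (parent 14)
        13–14: parent, skip
        13–9: 9 visited and ≠ parent → cycle
Cycle: 9 – 8 – 14 – 13 – 9.

Yes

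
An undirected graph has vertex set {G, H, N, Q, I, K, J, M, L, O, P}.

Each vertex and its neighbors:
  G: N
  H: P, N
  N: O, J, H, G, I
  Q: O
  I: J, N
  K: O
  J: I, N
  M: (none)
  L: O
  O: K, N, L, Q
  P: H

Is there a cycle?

Yes

DFS, tracking each vertex's parent; an edge to a visited non-parent vertex closes a cycle.
Start from M:
visit M (parent –)
visit G (parent –)
  visit N (parent G)
    visit O (parent N)
      visit K (parent O)
        K–O: parent, skip
      O–N: parent, skip
      visit L (parent O)
        L–O: parent, skip
      visit Q (parent O)
        Q–O: parent, skip
    visit J (parent N)
      visit I (parent J)
        I–J: parent, skip
        I–N: N visited and ≠ parent → cycle
Cycle: N – J – I – N.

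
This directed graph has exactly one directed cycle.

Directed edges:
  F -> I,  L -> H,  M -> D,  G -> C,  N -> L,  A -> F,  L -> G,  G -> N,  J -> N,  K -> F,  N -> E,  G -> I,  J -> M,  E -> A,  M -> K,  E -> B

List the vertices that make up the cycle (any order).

DFS with gray/black marking from N:
N gray
  E gray
    A gray
      F gray
        I gray
        I black
      F black
    A black
    B gray
    B black
  E black
  L gray
    H gray
    H black
    G gray
      G→N: N is gray → back edge
Back edge closes the cycle N → L → G → N; its vertices are {G, L, N}.

G, L, N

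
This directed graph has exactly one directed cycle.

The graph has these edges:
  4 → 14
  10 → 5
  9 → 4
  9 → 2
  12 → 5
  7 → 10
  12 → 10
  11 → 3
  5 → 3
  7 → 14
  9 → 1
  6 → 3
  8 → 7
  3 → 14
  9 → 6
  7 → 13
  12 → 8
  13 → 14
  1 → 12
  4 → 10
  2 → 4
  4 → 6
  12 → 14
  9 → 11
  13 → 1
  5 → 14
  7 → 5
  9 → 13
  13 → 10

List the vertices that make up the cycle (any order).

DFS with gray/black marking from 13:
13 gray
  10 gray
    5 gray
      3 gray
        14 gray
        14 black
      3 black
      5→14: 14 black — skip
    5 black
  10 black
  1 gray
    12 gray
      12→10: 10 black — skip
      12→5: 5 black — skip
      12→14: 14 black — skip
      8 gray
        7 gray
          7→13: 13 is gray → back edge
Back edge closes the cycle 13 → 1 → 12 → 8 → 7 → 13; its vertices are {1, 7, 8, 12, 13}.

1, 7, 8, 12, 13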